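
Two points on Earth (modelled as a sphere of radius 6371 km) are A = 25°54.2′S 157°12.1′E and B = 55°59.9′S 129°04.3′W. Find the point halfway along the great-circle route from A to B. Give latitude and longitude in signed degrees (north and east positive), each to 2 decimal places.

The central angle between A and B is δ = 1.0436 rad.
With f = 0.5, the slerp weights are sin((1−f)δ)/sin δ = 0.5768 and sin(fδ)/sin δ = 0.5768.
Weighted sum of the unit vectors: (0.5768)·(-0.8293,0.3486,-0.4369) + (0.5768)·(-0.3525,-0.4342,-0.8290) = (-0.6816, -0.0494, -0.7301).
Converting back: φ = atan2(z, √(x²+y²)) = -46.89°, λ = atan2(y, x) = -175.86°.

-46.89°, -175.86°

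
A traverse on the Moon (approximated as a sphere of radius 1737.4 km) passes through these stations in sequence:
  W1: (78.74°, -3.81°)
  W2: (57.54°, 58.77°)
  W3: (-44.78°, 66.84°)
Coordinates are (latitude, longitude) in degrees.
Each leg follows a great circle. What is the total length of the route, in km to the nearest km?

Leg W1→W2: central angle 0.5037 rad, distance 875.2 km.
Leg W2→W3: central angle 1.7897 rad, distance 3109.4 km.
Total: 875.2 + 3109.4 ≈ 3985 km.

3985 km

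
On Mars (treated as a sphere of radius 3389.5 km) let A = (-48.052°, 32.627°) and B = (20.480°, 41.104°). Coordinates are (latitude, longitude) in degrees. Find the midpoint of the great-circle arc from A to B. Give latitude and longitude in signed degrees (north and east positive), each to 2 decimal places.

-13.82°, 37.58°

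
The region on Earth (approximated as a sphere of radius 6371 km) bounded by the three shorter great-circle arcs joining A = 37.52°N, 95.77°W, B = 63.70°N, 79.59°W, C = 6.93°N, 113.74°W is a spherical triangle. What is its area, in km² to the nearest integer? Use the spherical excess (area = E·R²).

2022800 km²

Side lengths (central angles): a = 1.0791, b = 0.6051, c = 0.4875 rad; semiperimeter s = 1.0859.
By l'Huilier's theorem, tan(E/4) = √[tan(s/2) tan((s−a)/2) tan((s−b)/2) tan((s−c)/2)], giving spherical excess E = 0.0498 rad.
Area = E·R² = 0.0498 × (6371)² ≈ 2022800 km².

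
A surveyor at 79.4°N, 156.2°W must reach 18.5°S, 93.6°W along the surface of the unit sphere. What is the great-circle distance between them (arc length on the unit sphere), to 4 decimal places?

Let φ₁ = 1.3858 rad, φ₂ = -0.3229 rad, and Δλ = 1.0926 rad.
Haversine: a = sin²(Δφ/2) + cos φ₁ cos φ₂ sin²(Δλ/2) = 0.5687 + (0.1840)(0.9483)(0.2699) = 0.61581.
Central angle c = 2·arcsin(√a) = 1.80453 rad.
On the unit sphere the arc length equals the central angle: 1.8045.

1.8045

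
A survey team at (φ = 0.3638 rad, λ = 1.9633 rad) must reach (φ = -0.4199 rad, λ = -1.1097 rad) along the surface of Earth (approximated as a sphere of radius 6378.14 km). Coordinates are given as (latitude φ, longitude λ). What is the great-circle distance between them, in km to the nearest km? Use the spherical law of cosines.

In radians: φ₁ = 0.3638, φ₂ = -0.4199, Δλ = -176.070° = -3.0730 rad.
cos c = sin φ₁ sin φ₂ + cos φ₁ cos φ₂ cos Δλ = (0.3558)(-0.4077) + (0.9346)(0.9131)(-0.9976) = -0.99642,
so c = arccos(-0.99642) = 3.05695 rad.
Distance = R·c = 6378.14 × 3.0570 ≈ 19498 km.

19498 km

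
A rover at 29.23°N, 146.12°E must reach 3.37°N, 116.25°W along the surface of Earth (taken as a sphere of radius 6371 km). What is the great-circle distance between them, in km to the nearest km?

10562 km

Let φ₁ = 0.5102 rad, φ₂ = 0.0588 rad, and Δλ = 1.7040 rad.
cos c = sin φ₁ sin φ₂ + cos φ₁ cos φ₂ cos Δλ = (0.4883)(0.0588) + (0.8727)(0.9983)(-0.1328) = -0.08696,
so c = arccos(-0.08696) = 1.65787 rad.
Distance = R·c = 6371 × 1.6579 ≈ 10562 km.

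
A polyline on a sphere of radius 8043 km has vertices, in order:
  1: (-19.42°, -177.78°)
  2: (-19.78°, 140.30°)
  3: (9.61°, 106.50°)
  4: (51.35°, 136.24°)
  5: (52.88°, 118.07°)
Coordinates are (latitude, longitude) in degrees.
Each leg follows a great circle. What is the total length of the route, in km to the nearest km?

Leg 1→2: central angle 0.6875 rad, distance 5529.3 km.
Leg 2→3: central angle 0.7749 rad, distance 6232.6 km.
Leg 3→4: central angle 0.8432 rad, distance 6782.0 km.
Leg 4→5: central angle 0.1960 rad, distance 1576.6 km.
Total: 5529.3 + 6232.6 + 6782.0 + 1576.6 ≈ 20120 km.

20120 km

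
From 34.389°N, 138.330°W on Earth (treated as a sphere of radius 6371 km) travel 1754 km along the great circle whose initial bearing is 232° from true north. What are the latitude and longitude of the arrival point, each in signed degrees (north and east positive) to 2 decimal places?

23.92°, -151.88°

Angular distance δ = d/R = 1754/6371 = 0.27531 rad; initial bearing θ = 4.0492 rad.
sin φ₂ = sin φ₁ cos δ + cos φ₁ sin δ cos θ = (0.5648)(0.9623) + (0.8252)(0.2718)(-0.6157) = 0.4054, so φ₂ = 23.92°.
Δλ = atan2(sin θ sin δ cos φ₁, cos δ − sin φ₁ sin φ₂) = atan2(-0.1768, 0.7334) = -13.553°.
λ₂ = -138.330° − 13.553° = -151.88°.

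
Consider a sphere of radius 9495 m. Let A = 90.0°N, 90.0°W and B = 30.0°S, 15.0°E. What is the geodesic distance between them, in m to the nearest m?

19886 m

In radians: φ₁ = 1.5708, φ₂ = -0.5236, Δλ = 105.000° = 1.8326 rad.
Haversine: a = sin²(Δφ/2) + cos φ₁ cos φ₂ sin²(Δλ/2) = 0.7500 + (0.0000)(0.8660)(0.6294) = 0.75000.
Central angle c = 2·arcsin(√a) = 2.09440 rad.
Distance = R·c = 9495 × 2.0944 ≈ 19886 m.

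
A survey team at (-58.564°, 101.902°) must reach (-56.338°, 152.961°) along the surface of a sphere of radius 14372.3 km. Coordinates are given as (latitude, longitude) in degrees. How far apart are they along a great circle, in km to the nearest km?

Let φ₁ = -1.0221 rad, φ₂ = -0.9833 rad, and Δλ = 0.8911 rad.
cos c = sin φ₁ sin φ₂ + cos φ₁ cos φ₂ cos Δλ = (-0.8532)(-0.8323) + (0.5215)(0.5543)(0.6285) = 0.89185,
so c = arccos(0.89185) = 0.46937 rad.
Distance = R·c = 14372.3 × 0.4694 ≈ 6746 km.

6746 km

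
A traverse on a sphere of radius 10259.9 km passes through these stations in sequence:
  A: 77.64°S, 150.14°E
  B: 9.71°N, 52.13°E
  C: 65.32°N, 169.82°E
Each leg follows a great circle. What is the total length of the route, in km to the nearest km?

Leg A→B: central angle 1.7662 rad, distance 18120.9 km.
Leg B→C: central angle 1.6088 rad, distance 16506.1 km.
Total: 18120.9 + 16506.1 ≈ 34627 km.

34627 km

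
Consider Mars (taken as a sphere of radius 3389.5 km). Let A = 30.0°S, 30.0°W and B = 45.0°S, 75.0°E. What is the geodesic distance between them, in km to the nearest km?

In radians: φ₁ = -0.5236, φ₂ = -0.7854, Δλ = 105.000° = 1.8326 rad.
cos c = sin φ₁ sin φ₂ + cos φ₁ cos φ₂ cos Δλ = (-0.5000)(-0.7071) + (0.8660)(0.7071)(-0.2588) = 0.19506,
so c = arccos(0.19506) = 1.37448 rad.
Distance = R·c = 3389.5 × 1.3745 ≈ 4659 km.

4659 km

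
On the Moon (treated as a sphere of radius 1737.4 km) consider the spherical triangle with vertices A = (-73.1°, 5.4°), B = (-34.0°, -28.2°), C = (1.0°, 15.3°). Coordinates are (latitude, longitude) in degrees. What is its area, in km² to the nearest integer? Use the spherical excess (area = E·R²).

1193806 km²

Side lengths (central angles): a = 0.9379, b = 1.2978, c = 0.7440 rad; semiperimeter s = 1.4898.
By l'Huilier's theorem, tan(E/4) = √[tan(s/2) tan((s−a)/2) tan((s−b)/2) tan((s−c)/2)], giving spherical excess E = 0.3955 rad.
Area = E·R² = 0.3955 × (1737.4)² ≈ 1193806 km².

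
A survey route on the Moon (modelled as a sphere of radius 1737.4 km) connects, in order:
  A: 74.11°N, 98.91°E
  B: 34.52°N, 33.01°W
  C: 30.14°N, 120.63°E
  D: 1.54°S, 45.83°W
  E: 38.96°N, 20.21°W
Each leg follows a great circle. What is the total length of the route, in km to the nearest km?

11310 km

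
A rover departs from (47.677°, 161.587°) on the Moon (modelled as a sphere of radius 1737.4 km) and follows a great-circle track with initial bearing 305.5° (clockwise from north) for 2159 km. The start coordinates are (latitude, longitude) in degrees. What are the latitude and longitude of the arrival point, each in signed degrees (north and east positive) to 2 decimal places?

37.47°, 57.78°

Angular distance δ = d/R = 2159/1737.4 = 1.24266 rad; initial bearing θ = 5.3320 rad.
sin φ₂ = sin φ₁ cos δ + cos φ₁ sin δ cos θ = (0.7394)(0.3223) + (0.6733)(0.9466)(0.5807) = 0.6084, so φ₂ = 37.47°.
Δλ = atan2(sin θ sin δ cos φ₁, cos δ − sin φ₁ sin φ₂) = atan2(-0.5189, -0.1276) = -103.811°.
λ₂ = 161.587° − 103.811° = 57.78°.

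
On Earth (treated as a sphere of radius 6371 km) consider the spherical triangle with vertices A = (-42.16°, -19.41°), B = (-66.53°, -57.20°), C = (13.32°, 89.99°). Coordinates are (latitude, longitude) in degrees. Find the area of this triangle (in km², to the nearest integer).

Side lengths (central angles): a = 2.1377, b = 1.9760, c = 0.5567 rad; semiperimeter s = 2.3353.
By l'Huilier's theorem, tan(E/4) = √[tan(s/2) tan((s−a)/2) tan((s−b)/2) tan((s−c)/2)], giving spherical excess E = 0.8968 rad.
Area = E·R² = 0.8968 × (6371)² ≈ 36398993 km².

36398993 km²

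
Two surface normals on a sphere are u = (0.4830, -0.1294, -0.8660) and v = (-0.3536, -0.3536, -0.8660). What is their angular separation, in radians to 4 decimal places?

0.8958 rad

u·v = 0.6249; |u| = 1.0000, |v| = 1.0000.
cos θ = (u·v)/(|u||v|) = 0.6249, so θ = 0.8958 rad.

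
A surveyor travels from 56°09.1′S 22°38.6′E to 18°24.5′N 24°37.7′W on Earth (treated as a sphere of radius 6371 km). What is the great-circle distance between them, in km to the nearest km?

In radians: φ₁ = -0.9800, φ₂ = 0.3213, Δλ = -47.272° = -0.8250 rad.
cos c = sin φ₁ sin φ₂ + cos φ₁ cos φ₂ cos Δλ = (-0.8305)(0.3158) + (0.5570)(0.9488)(0.6785) = 0.09633,
so c = arccos(0.09633) = 1.47432 rad.
Distance = R·c = 6371 × 1.4743 ≈ 9393 km.

9393 km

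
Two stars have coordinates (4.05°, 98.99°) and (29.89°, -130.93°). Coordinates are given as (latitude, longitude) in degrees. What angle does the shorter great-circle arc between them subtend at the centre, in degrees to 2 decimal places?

121.44°

Let φ₁ = 0.0707 rad, φ₂ = 0.5217 rad, and Δλ = 2.2703 rad.
cos c = sin φ₁ sin φ₂ + cos φ₁ cos φ₂ cos Δλ = (0.0706)(0.4983) + (0.9975)(0.8670)(-0.6439) = -0.52162,
so c = arccos(-0.52162) = 2.11955 rad.
So the angular separation is 121.44°.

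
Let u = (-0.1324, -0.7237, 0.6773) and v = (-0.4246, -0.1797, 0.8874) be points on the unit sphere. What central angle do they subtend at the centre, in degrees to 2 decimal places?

u·v = 0.7873; |u| = 1.0000, |v| = 1.0000.
cos θ = (u·v)/(|u||v|) = 0.7873, so θ = 38.07°.

38.07°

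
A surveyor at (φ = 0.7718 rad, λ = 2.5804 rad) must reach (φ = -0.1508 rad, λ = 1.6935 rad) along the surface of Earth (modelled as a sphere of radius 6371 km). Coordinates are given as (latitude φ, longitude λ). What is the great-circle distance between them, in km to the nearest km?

7778 km

Let φ₁ = 0.7718 rad, φ₂ = -0.1508 rad, and Δλ = -0.8869 rad.
Haversine: a = sin²(Δφ/2) + cos φ₁ cos φ₂ sin²(Δλ/2) = 0.1981 + (0.7167)(0.9887)(0.1841) = 0.32856.
Central angle c = 2·arcsin(√a) = 1.22081 rad.
Distance = R·c = 6371 × 1.2208 ≈ 7778 km.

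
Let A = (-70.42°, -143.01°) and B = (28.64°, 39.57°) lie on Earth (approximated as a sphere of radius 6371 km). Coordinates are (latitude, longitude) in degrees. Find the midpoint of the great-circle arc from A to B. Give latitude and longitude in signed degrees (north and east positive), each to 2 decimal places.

-40.44°, 41.16°

The central angle between A and B is δ = 2.4119 rad.
With f = 0.5, the slerp weights are sin((1−f)δ)/sin δ = 1.4014 and sin(fδ)/sin δ = 1.4014.
Weighted sum of the unit vectors: (1.4014)·(-0.2677,-0.2016,-0.9422) + (1.4014)·(0.6765,0.5591,0.4793) = (0.5730, 0.5009, -0.6487).
Converting back: φ = atan2(z, √(x²+y²)) = -40.44°, λ = atan2(y, x) = 41.16°.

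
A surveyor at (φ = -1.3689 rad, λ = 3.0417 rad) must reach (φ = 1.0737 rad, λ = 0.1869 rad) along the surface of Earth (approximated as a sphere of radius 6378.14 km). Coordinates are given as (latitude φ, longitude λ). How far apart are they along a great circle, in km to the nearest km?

18071 km

In radians: φ₁ = -1.3689, φ₂ = 1.0737, Δλ = -163.568° = -2.8548 rad.
Haversine: a = sin²(Δφ/2) + cos φ₁ cos φ₂ sin²(Δλ/2) = 0.8827 + (0.2005)(0.4769)(0.9796) = 0.97642.
Central angle c = 2·arcsin(√a) = 2.83325 rad.
Distance = R·c = 6378.14 × 2.8333 ≈ 18071 km.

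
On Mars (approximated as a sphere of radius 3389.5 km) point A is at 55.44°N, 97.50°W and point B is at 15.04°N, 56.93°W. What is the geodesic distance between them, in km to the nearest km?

3015 km

Let φ₁ = 0.9676 rad, φ₂ = 0.2625 rad, and Δλ = 0.7081 rad.
Haversine: a = sin²(Δφ/2) + cos φ₁ cos φ₂ sin²(Δλ/2) = 0.1192 + (0.5673)(0.9657)(0.1202) = 0.18508.
Central angle c = 2·arcsin(√a) = 0.88944 rad.
Distance = R·c = 3389.5 × 0.8894 ≈ 3015 km.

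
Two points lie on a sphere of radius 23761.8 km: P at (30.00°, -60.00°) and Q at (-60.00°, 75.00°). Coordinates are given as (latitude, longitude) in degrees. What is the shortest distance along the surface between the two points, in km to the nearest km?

With latitudes φ₁ = 30.000°, φ₂ = -60.000° and longitude difference Δλ = 135.000°:
cos c = sin φ₁ sin φ₂ + cos φ₁ cos φ₂ cos Δλ = (0.5000)(-0.8660) + (0.8660)(0.5000)(-0.7071) = -0.73920,
so c = arccos(-0.73920) = 2.40268 rad.
Distance = R·c = 23761.8 × 2.4027 ≈ 57092 km.

57092 km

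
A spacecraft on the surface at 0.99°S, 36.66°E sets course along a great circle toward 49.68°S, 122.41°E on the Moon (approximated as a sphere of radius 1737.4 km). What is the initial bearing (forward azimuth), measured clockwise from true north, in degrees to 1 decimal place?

With φ₁ = -0.0173, φ₂ = -0.8671, Δλ = 1.4966 rad, the forward-azimuth formula gives
θ = atan2( sin Δλ cos φ₂ , cos φ₁ sin φ₂ − sin φ₁ cos φ₂ cos Δλ ) = atan2(0.6453, -0.7615) = 139.72°.
So the initial bearing is 139.7°.

139.7°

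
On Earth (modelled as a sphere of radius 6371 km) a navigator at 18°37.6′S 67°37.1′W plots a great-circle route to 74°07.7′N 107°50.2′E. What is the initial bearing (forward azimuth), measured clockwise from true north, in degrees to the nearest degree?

With φ₁ = -0.3251, φ₂ = 1.2938, Δλ = 3.0623 rad, the forward-azimuth formula gives
θ = atan2( sin Δλ cos φ₂ , cos φ₁ sin φ₂ − sin φ₁ cos φ₂ cos Δλ ) = atan2(0.0217, 0.8244) = 1.51°.
So the initial bearing is 2°.

2°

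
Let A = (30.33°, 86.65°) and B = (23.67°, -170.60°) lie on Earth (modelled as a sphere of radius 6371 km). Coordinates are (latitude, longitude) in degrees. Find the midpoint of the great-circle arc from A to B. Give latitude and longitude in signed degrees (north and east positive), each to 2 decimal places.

39.20°, 140.15°

Central angle δ = 1.5425 rad. Interpolating on the sphere with fraction f = 0.5:
P = [sin((1−f)δ)·A + sin(fδ)·B] / sin δ = 0.6973·A + 0.6973·B in Cartesian coordinates,
giving P = (-0.5949, 0.4965, 0.6321), i.e. latitude 39.20°, longitude 140.15°.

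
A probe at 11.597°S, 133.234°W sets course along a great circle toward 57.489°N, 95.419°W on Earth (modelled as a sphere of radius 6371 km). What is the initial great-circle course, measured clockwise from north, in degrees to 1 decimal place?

19.9°

Δλ = 37.815° = 0.6600 rad.
y = sin Δλ · cos φ₂ = (0.6131)(0.5375) = 0.3295
x = cos φ₁ sin φ₂ − sin φ₁ cos φ₂ cos Δλ = (0.9796)(0.8433) − (-0.2010)(0.5375)(0.7900) = 0.9114
θ = atan2(y, x) = 19.88°, so the bearing is 19.9°.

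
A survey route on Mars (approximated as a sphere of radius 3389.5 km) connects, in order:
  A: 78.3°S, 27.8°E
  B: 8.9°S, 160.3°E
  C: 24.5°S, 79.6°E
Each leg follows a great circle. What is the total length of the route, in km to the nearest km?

9879 km

Leg A→B: central angle 1.5547 rad, distance 5269.5 km.
Leg B→C: central angle 1.3598 rad, distance 4609.0 km.
Total: 5269.5 + 4609.0 ≈ 9879 km.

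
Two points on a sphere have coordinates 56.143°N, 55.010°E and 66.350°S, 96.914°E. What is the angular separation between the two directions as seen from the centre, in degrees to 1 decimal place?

126.5°

In radians: φ₁ = 0.9799, φ₂ = -1.1580, Δλ = 41.904° = 0.7314 rad.
cos c = sin φ₁ sin φ₂ + cos φ₁ cos φ₂ cos Δλ = (0.8304)(-0.9160) + (0.5571)(0.4011)(0.7443) = -0.59435,
so c = arccos(-0.59435) = 2.20725 rad.
So the angular separation is 126.5°.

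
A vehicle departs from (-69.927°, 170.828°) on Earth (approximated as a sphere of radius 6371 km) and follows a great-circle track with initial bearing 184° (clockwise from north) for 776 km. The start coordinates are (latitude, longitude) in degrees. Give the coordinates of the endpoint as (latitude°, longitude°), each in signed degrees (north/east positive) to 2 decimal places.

Angular distance δ = d/R = 776/6371 = 0.12180 rad; initial bearing θ = 3.2114 rad.
sin φ₂ = sin φ₁ cos δ + cos φ₁ sin δ cos θ = (-0.9393)(0.9926) + (0.3432)(0.1215)(-0.9976) = -0.9739, so φ₂ = -76.88°.
Δλ = atan2(sin θ sin δ cos φ₁, cos δ − sin φ₁ sin φ₂) = atan2(-0.0029, 0.0779) = -2.140°.
λ₂ = 170.828° − 2.140° = 168.69°.

-76.88°, 168.69°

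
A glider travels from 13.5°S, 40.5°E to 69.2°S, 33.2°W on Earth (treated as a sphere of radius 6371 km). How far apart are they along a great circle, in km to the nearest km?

In radians: φ₁ = -0.2356, φ₂ = -1.2078, Δλ = -73.700° = -1.2863 rad.
cos c = sin φ₁ sin φ₂ + cos φ₁ cos φ₂ cos Δλ = (-0.2334)(-0.9348) + (0.9724)(0.3551)(0.2807) = 0.31514,
so c = arccos(0.31514) = 1.25019 rad.
Distance = R·c = 6371 × 1.2502 ≈ 7965 km.

7965 km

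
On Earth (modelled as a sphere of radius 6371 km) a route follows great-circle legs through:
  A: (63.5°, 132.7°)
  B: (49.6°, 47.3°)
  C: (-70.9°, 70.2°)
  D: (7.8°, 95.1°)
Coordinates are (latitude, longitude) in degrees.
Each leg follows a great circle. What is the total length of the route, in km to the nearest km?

27495 km

Leg A→B: central angle 0.7888 rad, distance 5025.2 km.
Leg B→C: central angle 2.1226 rad, distance 13523.3 km.
Leg C→D: central angle 1.4042 rad, distance 8946.3 km.
Total: 5025.2 + 13523.3 + 8946.3 ≈ 27495 km.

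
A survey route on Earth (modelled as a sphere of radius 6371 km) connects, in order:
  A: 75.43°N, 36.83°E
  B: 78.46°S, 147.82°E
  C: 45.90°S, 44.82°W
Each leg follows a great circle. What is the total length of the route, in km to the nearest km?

Leg A→B: central angle 2.8813 rad, distance 18356.5 km.
Leg B→C: central angle 0.9670 rad, distance 6160.8 km.
Total: 18356.5 + 6160.8 ≈ 24517 km.

24517 km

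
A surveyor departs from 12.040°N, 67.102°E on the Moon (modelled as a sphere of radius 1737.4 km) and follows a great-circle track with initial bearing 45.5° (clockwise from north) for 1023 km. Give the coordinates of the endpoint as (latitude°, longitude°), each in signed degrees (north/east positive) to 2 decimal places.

33.65°, 95.52°

Angular distance δ = d/R = 1023/1737.4 = 0.58881 rad; initial bearing θ = 0.7941 rad.
sin φ₂ = sin φ₁ cos δ + cos φ₁ sin δ cos θ = (0.2086)(0.8316) + (0.9780)(0.5554)(0.7009) = 0.5542, so φ₂ = 33.65°.
Δλ = atan2(sin θ sin δ cos φ₁, cos δ − sin φ₁ sin φ₂) = atan2(0.3874, 0.7160) = 28.416°.
λ₂ = 67.102° + 28.416° = 95.52°.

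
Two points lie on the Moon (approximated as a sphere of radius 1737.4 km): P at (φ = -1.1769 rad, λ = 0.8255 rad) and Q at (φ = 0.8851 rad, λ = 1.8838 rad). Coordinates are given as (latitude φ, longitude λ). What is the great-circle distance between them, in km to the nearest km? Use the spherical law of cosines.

3837 km

With latitudes φ₁ = -67.431°, φ₂ = 50.712° and longitude difference Δλ = 60.636°:
cos c = sin φ₁ sin φ₂ + cos φ₁ cos φ₂ cos Δλ = (-0.9234)(0.7740) + (0.3838)(0.6332)(0.4904) = -0.59554,
so c = arccos(-0.59554) = 2.20874 rad.
Distance = R·c = 1737.4 × 2.2087 ≈ 3837 km.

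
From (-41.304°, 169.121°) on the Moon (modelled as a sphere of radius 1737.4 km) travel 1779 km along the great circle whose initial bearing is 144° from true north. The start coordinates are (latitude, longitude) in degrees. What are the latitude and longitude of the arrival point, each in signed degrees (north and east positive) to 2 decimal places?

Angular distance δ = d/R = 1779/1737.4 = 1.02394 rad; initial bearing θ = 2.5133 rad.
sin φ₂ = sin φ₁ cos δ + cos φ₁ sin δ cos θ = (-0.6601)(0.5200) + (0.7512)(0.8542)(-0.8090) = -0.8623, so φ₂ = -59.58°.
Δλ = atan2(sin θ sin δ cos φ₁, cos δ − sin φ₁ sin φ₂) = atan2(0.3772, -0.0492) = 97.431°.
λ₂ = 169.121° + 97.431° = 266.55° → -93.45° after wrapping to (−180°, 180°].

-59.58°, -93.45°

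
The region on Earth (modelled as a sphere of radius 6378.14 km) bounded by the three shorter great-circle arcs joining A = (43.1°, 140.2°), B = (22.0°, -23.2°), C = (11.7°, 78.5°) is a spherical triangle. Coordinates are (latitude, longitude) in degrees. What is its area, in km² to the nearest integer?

56044365 km²

Side lengths (central angles): a = 1.6792, b = 1.0730, c = 1.9745 rad; semiperimeter s = 2.3633.
By l'Huilier's theorem, tan(E/4) = √[tan(s/2) tan((s−a)/2) tan((s−b)/2) tan((s−c)/2)], giving spherical excess E = 1.3777 rad.
Area = E·R² = 1.3777 × (6378.14)² ≈ 56044365 km².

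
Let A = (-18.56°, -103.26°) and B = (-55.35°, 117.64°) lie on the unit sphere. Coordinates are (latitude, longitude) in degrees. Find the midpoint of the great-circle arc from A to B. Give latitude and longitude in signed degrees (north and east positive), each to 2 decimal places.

Central angle δ = 1.7169 rad. Interpolating on the sphere with fraction f = 0.5:
P = [sin((1−f)δ)·A + sin(fδ)·B] / sin δ = 0.7650·A + 0.7650·B in Cartesian coordinates,
giving P = (-0.3681, -0.3206, -0.8728), i.e. latitude -60.78°, longitude -138.95°.

-60.78°, -138.95°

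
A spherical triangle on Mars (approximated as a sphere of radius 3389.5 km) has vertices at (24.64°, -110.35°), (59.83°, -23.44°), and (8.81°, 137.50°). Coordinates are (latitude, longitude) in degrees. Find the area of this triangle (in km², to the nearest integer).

Side lengths (central angles): a = 1.9145, b = 1.8492, c = 1.1755 rad; semiperimeter s = 2.4696.
By l'Huilier's theorem, tan(E/4) = √[tan(s/2) tan((s−a)/2) tan((s−b)/2) tan((s−c)/2)], giving spherical excess E = 1.6731 rad.
Area = E·R² = 1.6731 × (3389.5)² ≈ 19221862 km².

19221862 km²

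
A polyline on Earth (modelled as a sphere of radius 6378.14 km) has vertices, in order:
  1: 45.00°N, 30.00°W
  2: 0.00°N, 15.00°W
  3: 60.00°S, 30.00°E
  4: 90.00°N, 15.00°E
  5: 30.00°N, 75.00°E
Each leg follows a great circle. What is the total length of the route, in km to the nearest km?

36314 km

Leg 1→2: central angle 0.8189 rad, distance 5223.2 km.
Leg 2→3: central angle 1.2094 rad, distance 7713.9 km.
Leg 3→4: central angle 2.6180 rad, distance 16697.9 km.
Leg 4→5: central angle 1.0472 rad, distance 6679.2 km.
Total: 5223.2 + 7713.9 + 16697.9 + 6679.2 ≈ 36314 km.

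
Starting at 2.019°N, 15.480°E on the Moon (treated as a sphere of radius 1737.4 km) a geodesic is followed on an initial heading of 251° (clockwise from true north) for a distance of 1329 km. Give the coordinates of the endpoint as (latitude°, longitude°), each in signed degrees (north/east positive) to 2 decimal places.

-11.53°, -26.45°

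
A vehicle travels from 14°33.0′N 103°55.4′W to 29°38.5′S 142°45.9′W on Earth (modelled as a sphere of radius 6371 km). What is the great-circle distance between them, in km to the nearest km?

With latitudes φ₁ = 14.550°, φ₂ = -29.642° and longitude difference Δλ = -38.842°:
cos c = sin φ₁ sin φ₂ + cos φ₁ cos φ₂ cos Δλ = (0.2512)(-0.4946) + (0.9679)(0.8691)(0.7789) = 0.53099,
so c = arccos(0.53099) = 1.01102 rad.
Distance = R·c = 6371 × 1.0110 ≈ 6441 km.

6441 km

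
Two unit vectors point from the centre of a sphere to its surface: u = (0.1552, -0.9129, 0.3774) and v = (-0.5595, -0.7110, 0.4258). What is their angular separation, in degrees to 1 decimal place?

u·v = 0.7229; |u| = 1.0000, |v| = 0.9999.
cos θ = (u·v)/(|u||v|) = 0.7230, so θ = 43.7°.

43.7°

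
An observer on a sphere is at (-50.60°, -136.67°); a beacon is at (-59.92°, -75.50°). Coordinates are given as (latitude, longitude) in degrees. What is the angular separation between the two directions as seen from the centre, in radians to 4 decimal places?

With latitudes φ₁ = -50.600°, φ₂ = -59.920° and longitude difference Δλ = 61.170°:
Haversine: a = sin²(Δφ/2) + cos φ₁ cos φ₂ sin²(Δλ/2) = 0.0066 + (0.6347)(0.5012)(0.2589) = 0.08896.
Central angle c = 2·arcsin(√a) = 0.60575 rad.
So the angular separation is 0.6058 rad.

0.6058 rad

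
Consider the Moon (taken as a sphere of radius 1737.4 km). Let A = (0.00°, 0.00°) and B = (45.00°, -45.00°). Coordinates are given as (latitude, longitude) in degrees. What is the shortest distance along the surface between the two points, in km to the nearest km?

1819 km

In radians: φ₁ = 0.0000, φ₂ = 0.7854, Δλ = -45.000° = -0.7854 rad.
cos c = sin φ₁ sin φ₂ + cos φ₁ cos φ₂ cos Δλ = (0.0000)(0.7071) + (1.0000)(0.7071)(0.7071) = 0.50000,
so c = arccos(0.50000) = 1.04720 rad.
Distance = R·c = 1737.4 × 1.0472 ≈ 1819 km.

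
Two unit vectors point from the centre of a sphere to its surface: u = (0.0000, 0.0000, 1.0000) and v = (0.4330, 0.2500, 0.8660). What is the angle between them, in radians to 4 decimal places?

u·v = 0.8660; |u| = 1.0000, |v| = 1.0000.
cos θ = (u·v)/(|u||v|) = 0.8660, so θ = 0.5236 rad.

0.5236 rad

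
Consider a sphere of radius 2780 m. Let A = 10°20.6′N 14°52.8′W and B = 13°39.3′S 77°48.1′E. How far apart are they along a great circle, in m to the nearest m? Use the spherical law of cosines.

4609 m

In radians: φ₁ = 0.1805, φ₂ = -0.2383, Δλ = 92.682° = 1.6176 rad.
cos c = sin φ₁ sin φ₂ + cos φ₁ cos φ₂ cos Δλ = (0.1795)(-0.2361) + (0.9837)(0.9717)(-0.0468) = -0.08711,
so c = arccos(-0.08711) = 1.65802 rad.
Distance = R·c = 2780 × 1.6580 ≈ 4609 m.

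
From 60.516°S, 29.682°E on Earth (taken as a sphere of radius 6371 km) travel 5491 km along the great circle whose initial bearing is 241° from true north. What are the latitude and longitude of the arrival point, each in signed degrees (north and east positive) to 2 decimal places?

-48.40°, -60.31°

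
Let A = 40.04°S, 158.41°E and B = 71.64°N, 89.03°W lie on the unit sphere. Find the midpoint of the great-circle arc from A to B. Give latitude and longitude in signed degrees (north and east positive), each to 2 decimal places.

Central angle δ = 2.3505 rad. Interpolating on the sphere with fraction f = 0.5:
P = [sin((1−f)δ)·A + sin(fδ)·B] / sin δ = 1.2977·A + 1.2977·B in Cartesian coordinates,
giving P = (-0.9169, -0.0431, 0.3968), i.e. latitude 23.38°, longitude -177.31°.

23.38°, -177.31°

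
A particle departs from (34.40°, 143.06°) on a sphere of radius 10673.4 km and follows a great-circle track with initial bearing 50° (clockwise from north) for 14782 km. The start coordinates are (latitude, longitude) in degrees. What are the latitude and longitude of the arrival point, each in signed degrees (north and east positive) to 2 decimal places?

38.73°, -111.75°

Angular distance δ = d/R = 14782/10673.4 = 1.38494 rad; initial bearing θ = 0.8727 rad.
sin φ₂ = sin φ₁ cos δ + cos φ₁ sin δ cos θ = (0.5650)(0.1848) + (0.8251)(0.9828)(0.6428) = 0.6256, so φ₂ = 38.73°.
Δλ = atan2(sin θ sin δ cos φ₁, cos δ − sin φ₁ sin φ₂) = atan2(0.6212, -0.1687) = 105.192°.
λ₂ = 143.060° + 105.192° = 248.25° → -111.75° after wrapping to (−180°, 180°].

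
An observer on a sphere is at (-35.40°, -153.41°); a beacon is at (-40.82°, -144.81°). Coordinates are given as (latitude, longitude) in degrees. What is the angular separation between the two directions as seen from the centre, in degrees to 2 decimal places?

8.66°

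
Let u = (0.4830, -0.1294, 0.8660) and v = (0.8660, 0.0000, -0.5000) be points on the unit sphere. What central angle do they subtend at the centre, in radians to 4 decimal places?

u·v = -0.0147; |u| = 1.0000, |v| = 1.0000.
cos θ = (u·v)/(|u||v|) = -0.0147, so θ = 1.5855 rad.

1.5855 rad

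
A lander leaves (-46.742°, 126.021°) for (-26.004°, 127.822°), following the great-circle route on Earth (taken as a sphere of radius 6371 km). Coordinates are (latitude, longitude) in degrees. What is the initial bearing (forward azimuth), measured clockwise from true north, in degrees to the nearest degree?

Δλ = 1.801° = 0.0314 rad.
y = sin Δλ · cos φ₂ = (0.0314)(0.8988) = 0.0282
x = cos φ₁ sin φ₂ − sin φ₁ cos φ₂ cos Δλ = (0.6853)(-0.4384) − (-0.7283)(0.8988)(0.9995) = 0.3538
θ = atan2(y, x) = 4.57°, so the bearing is 5°.

5°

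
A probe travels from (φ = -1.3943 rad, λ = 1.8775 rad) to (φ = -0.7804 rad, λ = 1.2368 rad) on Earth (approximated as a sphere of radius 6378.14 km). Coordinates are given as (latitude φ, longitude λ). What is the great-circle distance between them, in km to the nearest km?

4182 km

In radians: φ₁ = -1.3943, φ₂ = -0.7804, Δλ = -36.709° = -0.6407 rad.
cos c = sin φ₁ sin φ₂ + cos φ₁ cos φ₂ cos Δλ = (-0.9845)(-0.7036) + (0.1756)(0.7106)(0.8017) = 0.79266,
so c = arccos(0.79266) = 0.65563 rad.
Distance = R·c = 6378.14 × 0.6556 ≈ 4182 km.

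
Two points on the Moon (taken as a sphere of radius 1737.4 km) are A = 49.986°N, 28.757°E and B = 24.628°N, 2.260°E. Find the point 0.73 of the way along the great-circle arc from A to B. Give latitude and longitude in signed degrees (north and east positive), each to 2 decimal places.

31.98°, 7.77°

Central angle δ = 0.5693 rad. Interpolating on the sphere with fraction f = 0.73:
P = [sin((1−f)δ)·A + sin(fδ)·B] / sin δ = 0.2840·A + 0.7490·B in Cartesian coordinates,
giving P = (0.8404, 0.1147, 0.5297), i.e. latitude 31.98°, longitude 7.77°.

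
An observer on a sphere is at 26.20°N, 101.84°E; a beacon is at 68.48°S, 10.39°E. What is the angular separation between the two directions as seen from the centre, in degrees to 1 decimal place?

114.8°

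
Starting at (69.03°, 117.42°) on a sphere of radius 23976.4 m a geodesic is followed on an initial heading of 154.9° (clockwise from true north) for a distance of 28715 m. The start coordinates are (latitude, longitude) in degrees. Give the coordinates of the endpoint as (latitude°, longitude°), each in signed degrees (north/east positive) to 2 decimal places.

2.21°, 140.70°

Angular distance δ = d/R = 28715/23976.4 = 1.19764 rad; initial bearing θ = 2.7035 rad.
sin φ₂ = sin φ₁ cos δ + cos φ₁ sin δ cos θ = (0.9338)(0.3646) + (0.3579)(0.9312)(-0.9056) = 0.0386, so φ₂ = 2.21°.
Δλ = atan2(sin θ sin δ cos φ₁, cos δ − sin φ₁ sin φ₂) = atan2(0.1414, 0.3285) = 23.285°.
λ₂ = 117.420° + 23.285° = 140.70°.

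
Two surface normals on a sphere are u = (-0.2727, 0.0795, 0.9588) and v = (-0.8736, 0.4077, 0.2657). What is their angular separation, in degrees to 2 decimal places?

u·v = 0.5254; |u| = 1.0000, |v| = 1.0000.
cos θ = (u·v)/(|u||v|) = 0.5254, so θ = 58.30°.

58.30°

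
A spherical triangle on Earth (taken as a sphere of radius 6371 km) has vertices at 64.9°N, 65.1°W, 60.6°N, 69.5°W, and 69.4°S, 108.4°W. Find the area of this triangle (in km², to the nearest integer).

832466 km²

Side lengths (central angles): a = 2.3200, b = 2.4024, c = 0.0828 rad; semiperimeter s = 2.4027.
By l'Huilier's theorem, tan(E/4) = √[tan(s/2) tan((s−a)/2) tan((s−b)/2) tan((s−c)/2)], giving spherical excess E = 0.0205 rad.
Area = E·R² = 0.0205 × (6371)² ≈ 832466 km².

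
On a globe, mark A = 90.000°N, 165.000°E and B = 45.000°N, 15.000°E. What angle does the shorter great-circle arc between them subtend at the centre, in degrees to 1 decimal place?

45.0°

Let φ₁ = 1.5708 rad, φ₂ = 0.7854 rad, and Δλ = -2.6180 rad.
cos c = sin φ₁ sin φ₂ + cos φ₁ cos φ₂ cos Δλ = (1.0000)(0.7071) + (0.0000)(0.7071)(-0.8660) = 0.70711,
so c = arccos(0.70711) = 0.78540 rad.
So the angular separation is 45.0°.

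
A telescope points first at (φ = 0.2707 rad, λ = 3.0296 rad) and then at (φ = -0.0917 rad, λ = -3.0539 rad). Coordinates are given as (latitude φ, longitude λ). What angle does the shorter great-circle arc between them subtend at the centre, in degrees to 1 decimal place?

23.7°

With latitudes φ₁ = 15.510°, φ₂ = -5.254° and longitude difference Δλ = 11.441°:
cos c = sin φ₁ sin φ₂ + cos φ₁ cos φ₂ cos Δλ = (0.2674)(-0.0916) + (0.9636)(0.9958)(0.9801) = 0.91598,
so c = arccos(0.91598) = 0.41285 rad.
So the angular separation is 23.7°.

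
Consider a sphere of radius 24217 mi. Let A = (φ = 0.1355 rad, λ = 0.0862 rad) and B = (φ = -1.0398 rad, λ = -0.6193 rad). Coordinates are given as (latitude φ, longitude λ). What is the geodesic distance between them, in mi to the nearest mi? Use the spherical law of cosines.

With latitudes φ₁ = 7.764°, φ₂ = -59.576° and longitude difference Δλ = -40.422°:
cos c = sin φ₁ sin φ₂ + cos φ₁ cos φ₂ cos Δλ = (0.1351)(-0.8623) + (0.9908)(0.5064)(0.7613) = 0.26549,
so c = arccos(0.26549) = 1.30208 rad.
Distance = R·c = 24217 × 1.3021 ≈ 31533 mi.

31533 mi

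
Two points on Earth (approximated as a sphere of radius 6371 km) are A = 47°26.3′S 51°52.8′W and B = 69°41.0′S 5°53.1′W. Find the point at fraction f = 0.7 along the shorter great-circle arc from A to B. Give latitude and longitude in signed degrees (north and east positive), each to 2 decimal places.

The central angle between A and B is δ = 0.5474 rad.
With f = 0.7, the slerp weights are sin((1−f)δ)/sin δ = 0.3141 and sin(fδ)/sin δ = 0.7183.
Weighted sum of the unit vectors: (0.3141)·(0.4175,-0.5321,-0.7365) + (0.7183)·(0.3454,-0.0356,-0.9378) = (0.3792, -0.1927, -0.9050).
Converting back: φ = atan2(z, √(x²+y²)) = -64.82°, λ = atan2(y, x) = -26.94°.

-64.82°, -26.94°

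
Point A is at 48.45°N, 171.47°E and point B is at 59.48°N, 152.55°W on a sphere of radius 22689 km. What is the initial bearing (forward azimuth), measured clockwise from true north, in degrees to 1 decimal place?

With φ₁ = 0.8456, φ₂ = 1.0381, Δλ = 0.6280 rad, the forward-azimuth formula gives
θ = atan2( sin Δλ cos φ₂ , cos φ₁ sin φ₂ − sin φ₁ cos φ₂ cos Δλ ) = atan2(0.2984, 0.2638) = 48.51°.
So the initial bearing is 48.5°.

48.5°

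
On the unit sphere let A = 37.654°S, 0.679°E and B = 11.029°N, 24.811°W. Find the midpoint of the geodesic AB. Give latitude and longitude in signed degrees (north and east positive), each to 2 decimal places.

-13.63°, -13.45°

The central angle between A and B is δ = 0.9464 rad.
With f = 0.5, the slerp weights are sin((1−f)δ)/sin δ = 0.5617 and sin(fδ)/sin δ = 0.5617.
Weighted sum of the unit vectors: (0.5617)·(0.7917,0.0094,-0.6109) + (0.5617)·(0.8909,-0.4119,0.1913) = (0.9452, -0.2261, -0.2357).
Converting back: φ = atan2(z, √(x²+y²)) = -13.63°, λ = atan2(y, x) = -13.45°.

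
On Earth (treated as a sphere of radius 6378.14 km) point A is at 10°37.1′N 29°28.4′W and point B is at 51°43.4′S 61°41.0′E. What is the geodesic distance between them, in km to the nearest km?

11024 km

With latitudes φ₁ = 10.618°, φ₂ = -51.723° and longitude difference Δλ = 91.157°:
cos c = sin φ₁ sin φ₂ + cos φ₁ cos φ₂ cos Δλ = (0.1843)(-0.7850) + (0.9829)(0.6195)(-0.0202) = -0.15694,
so c = arccos(-0.15694) = 1.72839 rad.
Distance = R·c = 6378.14 × 1.7284 ≈ 11024 km.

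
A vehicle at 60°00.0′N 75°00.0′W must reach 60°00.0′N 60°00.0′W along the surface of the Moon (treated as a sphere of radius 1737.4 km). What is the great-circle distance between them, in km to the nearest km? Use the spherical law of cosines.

In radians: φ₁ = 1.0472, φ₂ = 1.0472, Δλ = 15.000° = 0.2618 rad.
cos c = sin φ₁ sin φ₂ + cos φ₁ cos φ₂ cos Δλ = (0.8660)(0.8660) + (0.5000)(0.5000)(0.9659) = 0.99148,
so c = arccos(0.99148) = 0.13062 rad.
Distance = R·c = 1737.4 × 0.1306 ≈ 227 km.

227 km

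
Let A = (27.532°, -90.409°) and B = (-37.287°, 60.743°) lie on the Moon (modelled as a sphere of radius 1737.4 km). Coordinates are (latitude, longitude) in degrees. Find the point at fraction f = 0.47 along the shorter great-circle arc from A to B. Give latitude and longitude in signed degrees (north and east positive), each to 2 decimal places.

The central angle between A and B is δ = 2.6860 rad.
With f = 0.47, the slerp weights are sin((1−f)δ)/sin δ = 2.2481 and sin(fδ)/sin δ = 2.1654.
Weighted sum of the unit vectors: (2.2481)·(-0.0063,-0.8867,0.4622) + (2.1654)·(0.3888,0.6941,-0.6058) = (0.8278, -0.4904, -0.2727).
Converting back: φ = atan2(z, √(x²+y²)) = -15.82°, λ = atan2(y, x) = -30.64°.

-15.82°, -30.64°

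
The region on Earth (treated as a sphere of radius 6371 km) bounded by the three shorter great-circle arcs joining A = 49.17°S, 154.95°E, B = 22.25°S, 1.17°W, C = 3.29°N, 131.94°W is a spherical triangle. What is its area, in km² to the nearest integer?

101046098 km²

Side lengths (central angles): a = 2.2461, b = 1.4241, c = 1.8409 rad; semiperimeter s = 2.7555.
By l'Huilier's theorem, tan(E/4) = √[tan(s/2) tan((s−a)/2) tan((s−b)/2) tan((s−c)/2)], giving spherical excess E = 2.4895 rad.
Area = E·R² = 2.4895 × (6371)² ≈ 101046098 km².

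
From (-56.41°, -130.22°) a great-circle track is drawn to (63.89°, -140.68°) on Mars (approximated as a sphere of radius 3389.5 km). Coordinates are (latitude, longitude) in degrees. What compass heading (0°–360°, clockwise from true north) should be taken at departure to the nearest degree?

With φ₁ = -0.9845, φ₂ = 1.1151, Δλ = -0.1826 rad, the forward-azimuth formula gives
θ = atan2( sin Δλ cos φ₂ , cos φ₁ sin φ₂ − sin φ₁ cos φ₂ cos Δλ ) = atan2(-0.0799, 0.8573) = -5.32°.
Adding 360° brings this into [0°, 360°): 355°.

355°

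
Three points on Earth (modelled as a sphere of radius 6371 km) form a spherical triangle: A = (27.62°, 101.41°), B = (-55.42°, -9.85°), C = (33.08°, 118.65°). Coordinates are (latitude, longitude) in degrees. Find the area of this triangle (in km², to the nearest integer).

Side lengths (central angles): a = 2.4120, b = 0.2762, c = 2.1701 rad; semiperimeter s = 2.4291.
By l'Huilier's theorem, tan(E/4) = √[tan(s/2) tan((s−a)/2) tan((s−b)/2) tan((s−c)/2)], giving spherical excess E = 0.2978 rad.
Area = E·R² = 0.2978 × (6371)² ≈ 12088601 km².

12088601 km²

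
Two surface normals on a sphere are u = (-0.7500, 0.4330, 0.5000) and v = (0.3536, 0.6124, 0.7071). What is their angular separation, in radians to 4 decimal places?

1.2095 rad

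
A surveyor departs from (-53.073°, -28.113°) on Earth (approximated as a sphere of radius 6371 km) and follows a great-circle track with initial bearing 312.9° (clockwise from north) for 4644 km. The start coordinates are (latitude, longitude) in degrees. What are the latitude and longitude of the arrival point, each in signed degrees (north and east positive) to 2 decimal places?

-18.90°, -59.16°

Angular distance δ = d/R = 4644/6371 = 0.72893 rad; initial bearing θ = 5.4611 rad.
sin φ₂ = sin φ₁ cos δ + cos φ₁ sin δ cos θ = (-0.7994)(0.7459) + (0.6008)(0.6661)(0.6807) = -0.3239, so φ₂ = -18.90°.
Δλ = atan2(sin θ sin δ cos φ₁, cos δ − sin φ₁ sin φ₂) = atan2(-0.2931, 0.4870) = -31.046°.
λ₂ = -28.113° − 31.046° = -59.16°.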